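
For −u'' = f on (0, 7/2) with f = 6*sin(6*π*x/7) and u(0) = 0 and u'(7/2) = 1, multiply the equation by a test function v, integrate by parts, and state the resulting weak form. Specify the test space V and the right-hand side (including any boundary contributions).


V = {v ∈ H^1(0, 7/2) : v(0) = 0} (test functions vanish at x = 0 where u is specified); weak form: ∫_0^7/2 u'v' dx = ∫_0^7/2 (6*sin(6*π*x/7)) v dx + v(7/2) for all v ∈ V.

Multiply both sides by a test function v and integrate from 0 to 7/2:
  ∫_0^7/2 −u''(x) v(x) dx = ∫_0^7/2 f(x) v(x) dx.
Integrate the LHS by parts once:
  ∫_0^7/2 −u'' v dx = −[u'(x) v(x)]_0^7/2 + ∫_0^7/2 u'(x) v'(x) dx.
Thus ∫_0^7/2 u'(x) v'(x) dx = ∫_0^7/2 f(x) v(x) dx + [u'(x) v(x)]_0^7/2.
Choose V so that boundary terms are either known or forced to vanish.
Mixed BC: u(0) = 0 (Dirichlet) and u'(7/2) = 1 (Neumann). Define V = {v ∈ H^1(0, 7/2) : v(0) = 0}. Then [u' v]_0^7/2 = u'(7/2)·v(7/2) − u'(0)·0 = v(7/2).
Weak formulation: find u (satisfying any essential BC) such that ∫_0^7/2 u'(x) v'(x) dx = ∫_0^7/2 f v dx + v(7/2) for all v ∈ V (Dirichlet at 0 absorbed into V; Neumann datum at x = 7/2 contributes the boundary term).
Substituting f(x) = 6*sin(6*π*x/7), the right-hand side is ∫_0^7/2 (6*sin(6*π*x/7)) v dx + v(7/2).


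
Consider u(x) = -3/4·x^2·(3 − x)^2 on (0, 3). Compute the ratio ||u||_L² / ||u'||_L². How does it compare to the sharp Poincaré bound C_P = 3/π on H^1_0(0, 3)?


||u||_L² / ||u'||_L² = sqrt(3)/2 < C_P = 3/π.

u(x) = -3/4·x^2·(3 − x)^2, so u'(x) = 3*x*(x*(3 - x) - (x - 3)^2)/2.
u(x) = -3/4·x^2·(3 − x)^2 vanishes at x = 0 and x = 3, so u ∈ H^1_0(0, 3). Differentiate via the product rule and integrate the resulting polynomials term by term.
  ∫_0^3 u² dx = ∫_0^3 (9*x^8/16 - 27*x^7/4 + 243*x^6/8 - 243*x^5/4 + 729*x^4/16) dx. Term by term:
    ∫_0^3 9*x^8/16 dx = 19683/16;  ∫_0^3 -27*x^7/4 dx = -177147/32;  ∫_0^3 243*x^6/8 dx = 531441/56;
    ∫_0^3 -243*x^5/4 dx = -59049/8;  ∫_0^3 729*x^4/16 dx = 177147/80.
  Sum: 19683/16 − 177147/32 + 531441/56 − 59049/8 + 177147/80 = 19683/1120.
  ∫_0^3 (u')² dx = ∫_0^3 (9*x^6 - 81*x^5 + 1053*x^4/4 - 729*x^3/2 + 729*x^2/4) dx. Term by term:
    ∫_0^3 9*x^6 dx = 19683/7;  ∫_0^3 -81*x^5 dx = -19683/2;  ∫_0^3 1053*x^4/4 dx = 255879/20;
    ∫_0^3 -729*x^3/2 dx = -59049/8;  ∫_0^3 729*x^2/4 dx = 6561/4.
  Sum: 19683/7 − 19683/2 + 255879/20 − 59049/8 + 6561/4 = 6561/280.
∫_0^3 u² dx = 19683/1120, so ||u||_L² = 81*sqrt(210)/280.
∫_0^3 (u')² dx = 6561/280, so ||u'||_L² = 81*sqrt(70)/140.
Ratio ||u||_L² / ||u'||_L² = sqrt(3)/2.
Sharp Poincaré constant on H^1_0(0, 3) is C_P = L/π = 3/π, achieved by sin(π/3·x).
A polynomial bump cannot attain the sharp Poincaré constant (only the first sine eigenfunction does), so the ratio is strictly less than C_P, consistent with ||u||_L² ≤ C_P ||u'||_L².


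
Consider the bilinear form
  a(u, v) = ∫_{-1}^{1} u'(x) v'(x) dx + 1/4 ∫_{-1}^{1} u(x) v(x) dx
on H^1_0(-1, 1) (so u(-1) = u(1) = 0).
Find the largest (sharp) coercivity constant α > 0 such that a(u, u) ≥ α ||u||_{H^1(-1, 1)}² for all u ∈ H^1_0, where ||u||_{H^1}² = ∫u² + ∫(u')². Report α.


α = (1 + π^2)/(4 + π^2)

Coercivity of a(·,·) on H^1_0(-1, 1) means a(u, u) ≥ α ||u||_{H^1}² for every u ∈ H^1_0.
The interval has length L = 2, and Poincaré/coercivity depend only on L. Here a(u, u) = ∫(u')² + (1/4)·∫u².
Here 0 < c = 1/4 < 1. The condition a(u,u) ≥ α||u||_{H^1}² reads (1−α)∫(u')² ≥ (α−c)∫u². Any admissible α is ≤ 1 (rapidly oscillating u have ∫u²/∫(u')² → 0), and α = 1 would force 0 ≥ (1−c)∫u², impossible since c < 1; so 1−α > 0. By the sharp Poincaré inequality on H^1_0 of an interval of length L, ∫(u')² ≥ (π/L)²∫u² with equality for the first sine mode sin(π(x−x₀)/L) (x₀ the left endpoint), so the inequality holds for all u iff (1−α)(π/L)² ≥ α − c, i.e. α ≤ ((π/L)² + c)/((π/L)² + 1) = (1 + c(L/π)²)/(1 + (L/π)²). With (π/L)² = π^2/4 and c = 1/4, the largest admissible constant is α = ((π/L)² + c)/((π/L)² + 1).
Simplifying, α = (1 + π^2)/(4 + π^2).


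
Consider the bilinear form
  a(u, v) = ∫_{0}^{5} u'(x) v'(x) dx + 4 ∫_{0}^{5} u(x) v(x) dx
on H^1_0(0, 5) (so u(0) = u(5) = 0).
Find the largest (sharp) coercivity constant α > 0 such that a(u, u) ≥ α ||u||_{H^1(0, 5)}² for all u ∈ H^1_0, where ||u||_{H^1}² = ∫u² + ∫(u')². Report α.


α = 1

Coercivity of a(·,·) on H^1_0(0, 5) means a(u, u) ≥ α ||u||_{H^1}² for every u ∈ H^1_0.
The interval has length L = 5, and Poincaré/coercivity depend only on L. Here a(u, u) = ∫(u')² + (4)·∫u².
Here c = 4 ≥ 1, so a(u,u) = ∫(u')² + c∫u² ≥ ∫(u')² + ∫u² = ||u||_{H^1}², i.e. α = 1 works. No larger α is possible: a(u,u) ≥ α||u||_{H^1}² means (1−α)∫(u')² ≥ (α−c)∫u², and for the modes u_n = sin(nπ(x−x₀)/L) (x₀ the left endpoint) one has ∫u_n²/∫(u_n')² = (L/(nπ))² → 0, so a(u_n,u_n)/||u_n||_{H^1}² → 1. Hence the optimal constant is α = 1.
Therefore α = 1.


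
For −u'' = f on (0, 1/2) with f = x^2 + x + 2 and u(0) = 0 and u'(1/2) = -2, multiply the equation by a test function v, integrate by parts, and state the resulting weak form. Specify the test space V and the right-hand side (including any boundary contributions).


V = {v ∈ H^1(0, 1/2) : v(0) = 0} (test functions vanish at x = 0 where u is specified); weak form: ∫_0^1/2 u'v' dx = ∫_0^1/2 (x^2 + x + 2) v dx − 2·v(1/2) for all v ∈ V.

Multiply both sides by a test function v and integrate from 0 to 1/2:
  ∫_0^1/2 −u''(x) v(x) dx = ∫_0^1/2 f(x) v(x) dx.
Integrate the LHS by parts once:
  ∫_0^1/2 −u'' v dx = −[u'(x) v(x)]_0^1/2 + ∫_0^1/2 u'(x) v'(x) dx.
Thus ∫_0^1/2 u'(x) v'(x) dx = ∫_0^1/2 f(x) v(x) dx + [u'(x) v(x)]_0^1/2.
Choose V so that boundary terms are either known or forced to vanish.
Mixed BC: u(0) = 0 (Dirichlet) and u'(1/2) = -2 (Neumann). Define V = {v ∈ H^1(0, 1/2) : v(0) = 0}. Then [u' v]_0^1/2 = u'(1/2)·v(1/2) − u'(0)·0 = − 2·v(1/2).
Weak formulation: find u (satisfying any essential BC) such that ∫_0^1/2 u'(x) v'(x) dx = ∫_0^1/2 f v dx − 2·v(1/2) for all v ∈ V (Dirichlet at 0 absorbed into V; Neumann datum at x = 1/2 contributes the boundary term).
Substituting f(x) = x^2 + x + 2, the right-hand side is ∫_0^1/2 (x^2 + x + 2) v dx − 2·v(1/2).


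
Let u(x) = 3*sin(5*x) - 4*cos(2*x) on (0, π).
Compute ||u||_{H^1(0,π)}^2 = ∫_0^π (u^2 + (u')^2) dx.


||u||_{H^1(0,π)}^2 = -400/7 + 157*π

u'(x) = 8*sin(2*x) + 15*cos(5*x).
Expand u² and (u')² and integrate term by term on (0, π), using: for integers n ≥ 1, ∫_0^π sin²(nx) dx = ∫_0^π cos²(nx) dx = π/2; for n ≠ n', ∫_0^π sin(nx)sin(n'x) dx = ∫_0^π cos(nx)cos(n'x) dx = 0; and by product-to-sum, ∫_0^π sin(nx)cos(n'x) dx = ½∫_0^π [sin((n+n')x) + sin((n−n')x)] dx, which is 0 when n+n' is even and 2n/(n²−n'²) when n+n' is odd (it need not vanish on (0, π)).
  u² squared terms: (-4)²·∫cos(2x)² dx = 16·π/2 = 8*π;  (3)²·∫sin(5x)² dx = 9·π/2 = 9*π/2.
  u² cross terms: 2·(-4)·(3)·∫cos(2x)·sin(5x) dx = -24·(10/21) = -80/7.
  So ∫_0^π u² dx = 8*π + 9*π/2 − 80/7 = -80/7 + 25*π/2.
  (u')² squared terms: (8)²·∫sin(2x)² dx = 64·π/2 = 32*π;  (15)²·∫cos(5x)² dx = 225·π/2 = 225*π/2.
  (u')² cross terms: 2·(8)·(15)·∫sin(2x)·cos(5x) dx = 240·(-4/21) = -320/7.
  So ∫_0^π (u')² dx = 32*π + 225*π/2 − 320/7 = -320/7 + 289*π/2.
||u||_{H^1}^2 = (-80/7 + 25*π/2) + (-320/7 + 289*π/2) = -400/7 + 157*π.


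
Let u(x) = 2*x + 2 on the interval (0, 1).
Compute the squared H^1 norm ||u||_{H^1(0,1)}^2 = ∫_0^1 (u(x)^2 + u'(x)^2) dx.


||u||_{H^1}^2 = 40/3

The H^1 norm (squared) on an interval (0, L) is
  ||u||_{H^1}^2 = ∫_0^L u(x)^2 dx + ∫_0^L u'(x)^2 dx.
Compute u'(x) = 2.
Then u(x)^2 = 4*x**2 + 8*x + 4 and u'(x)^2 = 4.
Integrate each monomial from 0 to 1 using ∫_0^1 c·x^n dx = c·1^(n+1)/(n+1):
  ∫_0^1 u(x)^2 dx = ∫_0^1 (4*x^2 + 8*x + 4) dx. Term by term:
    ∫_0^1 4*x^2 dx = 4/3;  ∫_0^1 8*x dx = 4;  ∫_0^1 4 dx = 4.
  Sum: 4/3 + 4 + 4 = 28/3.
  ∫_0^1 u'(x)^2 dx = ∫_0^1 (4) dx. Term by term:
    ∫_0^1 4 dx = 4.
Adding: ||u||_{H^1}^2 = 28/3 + 4 = 40/3.


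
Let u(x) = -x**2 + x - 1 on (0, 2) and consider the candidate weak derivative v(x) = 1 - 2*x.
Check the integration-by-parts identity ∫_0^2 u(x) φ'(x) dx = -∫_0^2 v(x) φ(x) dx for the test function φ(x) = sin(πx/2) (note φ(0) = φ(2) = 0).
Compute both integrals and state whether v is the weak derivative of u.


LHS = 4/π, RHS = 4/π. Yes, v = u' weakly.

u(x) = -x**2 + x - 1, classical derivative u'(x) = 1 - 2*x.
φ(x) = sin(πx/2), so φ'(x) = π*cos(π*x/2)/2.
Note φ(0) = φ(2) = 0, so the boundary term u·φ vanishes.
LHS = ∫_0^2 u(x) φ'(x) dx = ∫_0^2 (-π*x^2*cos(π*x/2)/2 + π*x*cos(π*x/2)/2 - π*cos(π*x/2)/2) dx. Term by term:
  ∫_0^2 -π*cos(π*x/2)/2 dx = 0;  ∫_0^2 π*x*cos(π*x/2)/2 dx = -4/π;  ∫_0^2 -π*x^2*cos(π*x/2)/2 dx = 8/π.
Sum: 0 − 4/π + 8/π = 4/π.
So LHS = 4/π.
∫_0^2 v(x) φ(x) dx = ∫_0^2 (-2*x*sin(π*x/2) + sin(π*x/2)) dx. Term by term:
  ∫_0^2 -2*x*sin(π*x/2) dx = -8/π;  ∫_0^2 sin(π*x/2) dx = 4/π.
Sum: -8/π + 4/π = -4/π.
So RHS = -∫_0^2 v(x) φ(x) dx = 4/π.
LHS = RHS, so the identity holds for this test φ.
Moreover u is smooth here and v(x) = u'(x) = 1 - 2*x pointwise, so the identity holds for every test function. Hence v is the weak derivative of u.


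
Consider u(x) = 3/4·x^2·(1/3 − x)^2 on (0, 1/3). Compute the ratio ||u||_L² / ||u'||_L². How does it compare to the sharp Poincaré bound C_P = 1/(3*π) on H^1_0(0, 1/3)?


||u||_L² / ||u'||_L² = sqrt(3)/18 < C_P = 1/(3*π).

u(x) = 3/4·x^2·(1/3 − x)^2, so u'(x) = x*(3*x - 1)*(6*x - 1)/6.
u(x) = 3/4·x^2·(1/3 − x)^2 vanishes at x = 0 and x = 1/3, so u ∈ H^1_0(0, 1/3). Differentiate via the product rule and integrate the resulting polynomials term by term.
  ∫_0^1/3 u² dx = ∫_0^1/3 (9*x^8/16 - 3*x^7/4 + 3*x^6/8 - x^5/12 + x^4/144) dx. Term by term:
    ∫_0^1/3 9*x^8/16 dx = 1/314928;  ∫_0^1/3 -3*x^7/4 dx = -1/69984;  ∫_0^1/3 3*x^6/8 dx = 1/40824;
    ∫_0^1/3 -x^5/12 dx = -1/52488;  ∫_0^1/3 x^4/144 dx = 1/174960.
  Sum: 1/314928 − 1/69984 + 1/40824 − 1/52488 + 1/174960 = 1/22044960.
  ∫_0^1/3 (u')² dx = ∫_0^1/3 (9*x^6 - 9*x^5 + 13*x^4/4 - x^3/2 + x^2/36) dx. Term by term:
    ∫_0^1/3 9*x^6 dx = 1/1701;  ∫_0^1/3 -9*x^5 dx = -1/486;  ∫_0^1/3 13*x^4/4 dx = 13/4860;
    ∫_0^1/3 -x^3/2 dx = -1/648;  ∫_0^1/3 x^2/36 dx = 1/2916.
  Sum: 1/1701 − 1/486 + 13/4860 − 1/648 + 1/2916 = 1/204120.
∫_0^1/3 u² dx = 1/22044960, so ||u||_L² = sqrt(210)/68040.
∫_0^1/3 (u')² dx = 1/204120, so ||u'||_L² = sqrt(70)/3780.
Ratio ||u||_L² / ||u'||_L² = sqrt(3)/18.
Sharp Poincaré constant on H^1_0(0, 1/3) is C_P = L/π = 1/(3*π), achieved by sin(3*π·x).
A polynomial bump cannot attain the sharp Poincaré constant (only the first sine eigenfunction does), so the ratio is strictly less than C_P, consistent with ||u||_L² ≤ C_P ||u'||_L².


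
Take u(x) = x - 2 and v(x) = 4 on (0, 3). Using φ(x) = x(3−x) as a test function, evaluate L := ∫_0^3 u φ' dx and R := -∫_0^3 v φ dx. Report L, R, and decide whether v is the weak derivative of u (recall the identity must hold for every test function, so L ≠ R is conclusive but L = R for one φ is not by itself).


LHS = -9/2, RHS = -18. No, v is not the weak derivative of u.

u(x) = x - 2, classical derivative u'(x) = 1.
φ(x) = x(3−x), so φ'(x) = 3 - 2*x.
Note φ(0) = φ(3) = 0, so the boundary term u·φ vanishes.
LHS = ∫_0^3 u(x) φ'(x) dx = ∫_0^3 (-2*x^2 + 7*x - 6) dx. Term by term:
  ∫_0^3 -2*x^2 dx = -18;  ∫_0^3 7*x dx = 63/2;  ∫_0^3 -6 dx = -18.
Sum: -18 + 63/2 − 18 = -9/2.
So LHS = -9/2.
∫_0^3 v(x) φ(x) dx = ∫_0^3 (-4*x^2 + 12*x) dx. Term by term:
  ∫_0^3 -4*x^2 dx = -36;  ∫_0^3 12*x dx = 54.
Sum: -36 + 54 = 18.
So RHS = -∫_0^3 v(x) φ(x) dx = -18.
LHS − RHS = 27/2 ≠ 0, so the identity fails.
(For a valid weak derivative the identity must hold for EVERY test function, in particular this one. The failure shows v is NOT the weak derivative of u.)
Correct weak derivative would be u'(x) = 1.


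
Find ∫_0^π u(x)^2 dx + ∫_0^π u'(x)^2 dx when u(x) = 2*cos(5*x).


||u||_{H^1(0,π)}^2 = 52*π

u'(x) = -10*sin(5*x).
Expand u² and (u')² and integrate term by term on (0, π), using: for integers n ≥ 1, ∫_0^π sin²(nx) dx = ∫_0^π cos²(nx) dx = π/2; for n ≠ n', ∫_0^π sin(nx)sin(n'x) dx = ∫_0^π cos(nx)cos(n'x) dx = 0; and by product-to-sum, ∫_0^π sin(nx)cos(n'x) dx = ½∫_0^π [sin((n+n')x) + sin((n−n')x)] dx, which is 0 when n+n' is even and 2n/(n²−n'²) when n+n' is odd (it need not vanish on (0, π)).
  u² squared terms: (2)²·∫cos(5x)² dx = 4·π/2 = 2*π.
  So ∫_0^π u² dx = 2*π.
  (u')² squared terms: (-10)²·∫sin(5x)² dx = 100·π/2 = 50*π.
  So ∫_0^π (u')² dx = 50*π.
||u||_{H^1}^2 = (2*π) + (50*π) = 52*π.


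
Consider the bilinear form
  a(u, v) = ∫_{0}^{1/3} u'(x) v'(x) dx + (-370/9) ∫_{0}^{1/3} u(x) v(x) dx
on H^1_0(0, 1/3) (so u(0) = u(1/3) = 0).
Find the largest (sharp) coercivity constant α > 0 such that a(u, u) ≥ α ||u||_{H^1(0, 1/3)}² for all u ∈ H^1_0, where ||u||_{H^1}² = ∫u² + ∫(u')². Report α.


α = (-370 + 81*π^2)/(9*(1 + 9*π^2))

Coercivity of a(·,·) on H^1_0(0, 1/3) means a(u, u) ≥ α ||u||_{H^1}² for every u ∈ H^1_0.
The interval has length L = 1/3, and Poincaré/coercivity depend only on L. Here a(u, u) = ∫(u')² + (-370/9)·∫u².
Here c = -370/9 < 0 with |c| < (π/L)² = 9*π^2, so coercivity still holds. The condition a(u,u) ≥ α||u||_{H^1}² reads (1−α)∫(u')² ≥ (α−c)∫u². Any admissible α is ≤ 1 (rapidly oscillating u have ∫u²/∫(u')² → 0), and α = 1 would force 0 ≥ (1−c)∫u², impossible since c < 1; so 1−α > 0. By the sharp Poincaré inequality on H^1_0 of an interval of length L, ∫(u')² ≥ (π/L)²∫u² with equality for the first sine mode sin(π(x−x₀)/L) (x₀ the left endpoint), so the inequality holds for all u iff (1−α)(π/L)² ≥ α − c, i.e. α ≤ ((π/L)² + c)/((π/L)² + 1) = (1 + c(L/π)²)/(1 + (L/π)²). (Direct route, valid since c ≤ 0: Poincaré gives c∫u² ≥ c(L/π)²∫(u')², so a(u,u) ≥ (1 + c(L/π)²)∫(u')², while ||u||_{H^1}² ≤ (1 + (L/π)²)∫(u')²; dividing yields the same α.) With (π/L)² = 9*π^2 and c = -370/9, the largest admissible constant is α = ((π/L)² + c)/((π/L)² + 1).
Simplifying, α = (-370 + 81*π^2)/(9*(1 + 9*π^2)).


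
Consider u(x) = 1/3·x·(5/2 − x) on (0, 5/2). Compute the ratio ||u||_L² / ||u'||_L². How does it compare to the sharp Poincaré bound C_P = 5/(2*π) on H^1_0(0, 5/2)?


||u||_L² / ||u'||_L² = sqrt(10)/4 < C_P = 5/(2*π).

u(x) = 1/3·x·(5/2 − x), so u'(x) = 5/6 - 2*x/3.
u(x) = 1/3·x·(5/2 − x) vanishes at x = 0 and x = 5/2, so u ∈ H^1_0(0, 5/2). Differentiate via the product rule and integrate the resulting polynomials term by term.
  ∫_0^5/2 u² dx = ∫_0^5/2 (x^4/9 - 5*x^3/9 + 25*x^2/36) dx. Term by term:
    ∫_0^5/2 x^4/9 dx = 625/288;  ∫_0^5/2 -5*x^3/9 dx = -3125/576;  ∫_0^5/2 25*x^2/36 dx = 3125/864.
  Sum: 625/288 − 3125/576 + 3125/864 = 625/1728.
  ∫_0^5/2 (u')² dx = ∫_0^5/2 (4*x^2/9 - 10*x/9 + 25/36) dx. Term by term:
    ∫_0^5/2 4*x^2/9 dx = 125/54;  ∫_0^5/2 -10*x/9 dx = -125/36;  ∫_0^5/2 25/36 dx = 125/72.
  Sum: 125/54 − 125/36 + 125/72 = 125/216.
∫_0^5/2 u² dx = 625/1728, so ||u||_L² = 25*sqrt(3)/72.
∫_0^5/2 (u')² dx = 125/216, so ||u'||_L² = 5*sqrt(30)/36.
Ratio ||u||_L² / ||u'||_L² = sqrt(10)/4.
Sharp Poincaré constant on H^1_0(0, 5/2) is C_P = L/π = 5/(2*π), achieved by sin(2*π/5·x).
A polynomial bump cannot attain the sharp Poincaré constant (only the first sine eigenfunction does), so the ratio is strictly less than C_P, consistent with ||u||_L² ≤ C_P ||u'||_L².


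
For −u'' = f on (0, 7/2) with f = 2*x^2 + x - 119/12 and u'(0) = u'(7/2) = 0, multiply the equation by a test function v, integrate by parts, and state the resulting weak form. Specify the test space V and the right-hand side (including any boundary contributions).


V = H^1(0, 7/2) (no boundary constraint on v; u is determined up to an additive constant); weak form: ∫_0^7/2 u'v' dx = ∫_0^7/2 (2*x^2 + x - 119/12) v dx for all v ∈ V.

Multiply both sides by a test function v and integrate from 0 to 7/2:
  ∫_0^7/2 −u''(x) v(x) dx = ∫_0^7/2 f(x) v(x) dx.
Integrate the LHS by parts once:
  ∫_0^7/2 −u'' v dx = −[u'(x) v(x)]_0^7/2 + ∫_0^7/2 u'(x) v'(x) dx.
Thus ∫_0^7/2 u'(x) v'(x) dx = ∫_0^7/2 f(x) v(x) dx + [u'(x) v(x)]_0^7/2.
Choose V so that boundary terms are either known or forced to vanish.
u has homogeneous Neumann: u'(0) = u'(7/2) = 0. So [u' v]_0^7/2 = 0·v(7/2) − 0·v(0) = 0 for any v; take V = H^1(0, 7/2).
Weak formulation: find u (satisfying any essential BC) such that ∫_0^7/2 u'(x) v'(x) dx = ∫_0^7/2 f v dx for all v ∈ V (homogeneous Neumann, so boundary terms vanish).
Substituting f(x) = 2*x^2 + x - 119/12, the right-hand side is ∫_0^7/2 (2*x^2 + x - 119/12) v dx.
Compatibility check (pure Neumann): taking v ≡ 1 ∈ V gives 0 = ∫_0^7/2 f dx + (0) − (0), i.e. ∫_0^7/2 f dx must equal u'(0) − u'(7/2) = 0. Indeed ∫_0^7/2 (2*x^2 + x - 119/12) dx = 0, so the data are compatible. The solution is then unique only up to an additive constant (fix it e.g. by requiring ∫_0^7/2 u dx = 0).


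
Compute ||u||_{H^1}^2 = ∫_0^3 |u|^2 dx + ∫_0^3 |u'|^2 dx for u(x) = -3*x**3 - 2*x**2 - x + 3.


||u||_{H^1}^2 = 707907/70

The H^1 norm (squared) on an interval (0, L) is
  ||u||_{H^1}^2 = ∫_0^L u(x)^2 dx + ∫_0^L u'(x)^2 dx.
Compute u'(x) = -9*x**2 - 4*x - 1.
Then u(x)^2 = 9*x**6 + 12*x**5 + 10*x**4 - 14*x**3 - 11*x**2 - 6*x + 9 and u'(x)^2 = 81*x**4 + 72*x**3 + 34*x**2 + 8*x + 1.
Integrate each monomial from 0 to 3 using ∫_0^3 c·x^n dx = c·3^(n+1)/(n+1):
  ∫_0^3 u(x)^2 dx = ∫_0^3 (9*x^6 + 12*x^5 + 10*x^4 - 14*x^3 - 11*x^2 - 6*x + 9) dx. Term by term:
    ∫_0^3 9*x^6 dx = 19683/7;  ∫_0^3 12*x^5 dx = 1458;  ∫_0^3 10*x^4 dx = 486;
    ∫_0^3 -14*x^3 dx = -567/2;  ∫_0^3 -11*x^2 dx = -99;  ∫_0^3 -6*x dx = -27;
    ∫_0^3 9 dx = 27.
  Sum: 19683/7 + 1458 + 486 − 567/2 − 99 − 27 + 27 = 61227/14.
  ∫_0^3 u'(x)^2 dx = ∫_0^3 (81*x^4 + 72*x^3 + 34*x^2 + 8*x + 1) dx. Term by term:
    ∫_0^3 81*x^4 dx = 19683/5;  ∫_0^3 72*x^3 dx = 1458;  ∫_0^3 34*x^2 dx = 306;
    ∫_0^3 8*x dx = 36;  ∫_0^3 1 dx = 3.
  Sum: 19683/5 + 1458 + 306 + 36 + 3 = 28698/5.
Adding: ||u||_{H^1}^2 = 61227/14 + 28698/5 = 707907/70.


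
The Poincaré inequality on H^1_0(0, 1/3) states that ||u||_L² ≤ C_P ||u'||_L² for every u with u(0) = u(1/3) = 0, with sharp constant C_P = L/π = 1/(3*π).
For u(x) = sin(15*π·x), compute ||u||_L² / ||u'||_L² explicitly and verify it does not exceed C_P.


||u||_L² / ||u'||_L² = 1/(15*π) < C_P = 1/(3*π).

u(x) = sin(15*π·x), so u'(x) = 15*π*cos(15*π*x).
Writing u(x) = A·sin(kπx/L) with A = 1 and k = 5, use ∫_0^L sin²(kπx/L) dx = L/2 and ∫_0^L cos²(kπx/L) dx = L/2.
u² = 1·sin²(15*π·x) and (u')² = 225*π^2·cos²(15*π·x), and each of sin², cos² integrates to L/2 = 1/6 over (0, 1/3).
∫_0^1/3 u² dx = 1/6, so ||u||_L² = sqrt(6)/6.
∫_0^1/3 (u')² dx = 75*π^2/2, so ||u'||_L² = 5*sqrt(6)*π/2.
Ratio ||u||_L² / ||u'||_L² = 1/(15*π).
Sharp Poincaré constant on H^1_0(0, 1/3) is C_P = L/π = 1/(3*π), achieved by sin(3*π·x).
This is the k = 5 harmonic; the ratio L/(kπ) is strictly less than C_P = L/π, consistent with the sharp inequality ||u||_L² ≤ C_P ||u'||_L².


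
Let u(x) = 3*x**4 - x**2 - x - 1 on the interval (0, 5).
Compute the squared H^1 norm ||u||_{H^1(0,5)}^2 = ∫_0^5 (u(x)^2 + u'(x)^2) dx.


||u||_{H^1}^2 = 144542695/42

The H^1 norm (squared) on an interval (0, L) is
  ||u||_{H^1}^2 = ∫_0^L u(x)^2 dx + ∫_0^L u'(x)^2 dx.
Compute u'(x) = 12*x**3 - 2*x - 1.
Then u(x)^2 = 9*x**8 - 6*x**6 - 6*x**5 - 5*x**4 + 2*x**3 + 3*x**2 + 2*x + 1 and u'(x)^2 = 144*x**6 - 48*x**4 - 24*x**3 + 4*x**2 + 4*x + 1.
Integrate each monomial from 0 to 5 using ∫_0^5 c·x^n dx = c·5^(n+1)/(n+1):
  ∫_0^5 u(x)^2 dx = ∫_0^5 (9*x^8 - 6*x^6 - 6*x^5 - 5*x^4 + 2*x^3 + 3*x^2 + 2*x + 1) dx. Term by term:
    ∫_0^5 9*x^8 dx = 1953125;  ∫_0^5 -6*x^6 dx = -468750/7;  ∫_0^5 -6*x^5 dx = -15625;
    ∫_0^5 -5*x^4 dx = -3125;  ∫_0^5 2*x^3 dx = 625/2;  ∫_0^5 3*x^2 dx = 125;
    ∫_0^5 2*x dx = 25;  ∫_0^5 1 dx = 5.
  Sum: 1953125 − 468750/7 − 15625 − 3125 + 625/2 + 125 + 25 + 5 = 26150295/14.
  ∫_0^5 u'(x)^2 dx = ∫_0^5 (144*x^6 - 48*x^4 - 24*x^3 + 4*x^2 + 4*x + 1) dx. Term by term:
    ∫_0^5 144*x^6 dx = 11250000/7;  ∫_0^5 -48*x^4 dx = -30000;  ∫_0^5 -24*x^3 dx = -3750;
    ∫_0^5 4*x^2 dx = 500/3;  ∫_0^5 4*x dx = 50;  ∫_0^5 1 dx = 5.
  Sum: 11250000/7 − 30000 − 3750 + 500/3 + 50 + 5 = 33045905/21.
Adding: ||u||_{H^1}^2 = 26150295/14 + 33045905/21 = 144542695/42.


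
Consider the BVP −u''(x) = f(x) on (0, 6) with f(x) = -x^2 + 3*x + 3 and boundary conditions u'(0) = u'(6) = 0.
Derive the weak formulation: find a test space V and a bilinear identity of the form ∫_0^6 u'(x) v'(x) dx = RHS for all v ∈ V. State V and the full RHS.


V = H^1(0, 6) (no boundary constraint on v; u is determined up to an additive constant); weak form: ∫_0^6 u'v' dx = ∫_0^6 (-x^2 + 3*x + 3) v dx for all v ∈ V.

Multiply both sides by a test function v and integrate from 0 to 6:
  ∫_0^6 −u''(x) v(x) dx = ∫_0^6 f(x) v(x) dx.
Integrate the LHS by parts once:
  ∫_0^6 −u'' v dx = −[u'(x) v(x)]_0^6 + ∫_0^6 u'(x) v'(x) dx.
Thus ∫_0^6 u'(x) v'(x) dx = ∫_0^6 f(x) v(x) dx + [u'(x) v(x)]_0^6.
Choose V so that boundary terms are either known or forced to vanish.
u has homogeneous Neumann: u'(0) = u'(6) = 0. So [u' v]_0^6 = 0·v(6) − 0·v(0) = 0 for any v; take V = H^1(0, 6).
Weak formulation: find u (satisfying any essential BC) such that ∫_0^6 u'(x) v'(x) dx = ∫_0^6 f v dx for all v ∈ V (homogeneous Neumann, so boundary terms vanish).
Substituting f(x) = -x^2 + 3*x + 3, the right-hand side is ∫_0^6 (-x^2 + 3*x + 3) v dx.
Compatibility check (pure Neumann): taking v ≡ 1 ∈ V gives 0 = ∫_0^6 f dx + (0) − (0), i.e. ∫_0^6 f dx must equal u'(0) − u'(6) = 0. Indeed ∫_0^6 (-x^2 + 3*x + 3) dx = 0, so the data are compatible. The solution is then unique only up to an additive constant (fix it e.g. by requiring ∫_0^6 u dx = 0).


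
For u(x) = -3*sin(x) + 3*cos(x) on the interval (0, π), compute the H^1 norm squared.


||u||_{H^1(0,π)}^2 = 18*π

u'(x) = -3*sin(x) - 3*cos(x).
Expand u² and (u')² and integrate term by term on (0, π), using: for integers n ≥ 1, ∫_0^π sin²(nx) dx = ∫_0^π cos²(nx) dx = π/2; for n ≠ n', ∫_0^π sin(nx)sin(n'x) dx = ∫_0^π cos(nx)cos(n'x) dx = 0; and by product-to-sum, ∫_0^π sin(nx)cos(n'x) dx = ½∫_0^π [sin((n+n')x) + sin((n−n')x)] dx, which is 0 when n+n' is even and 2n/(n²−n'²) when n+n' is odd (it need not vanish on (0, π)).
  u² squared terms: (-3)²·∫sin(x)² dx = 9·π/2 = 9*π/2;  (3)²·∫cos(x)² dx = 9·π/2 = 9*π/2.
  u² cross terms: 2·(-3)·(3)·∫sin(x)·cos(x) dx = -18·(0) = 0.
  So ∫_0^π u² dx = 9*π/2 + 9*π/2 + 0 = 9*π.
  (u')² squared terms: (-3)²·∫cos(x)² dx = 9·π/2 = 9*π/2;  (-3)²·∫sin(x)² dx = 9·π/2 = 9*π/2.
  (u')² cross terms: 2·(-3)·(-3)·∫cos(x)·sin(x) dx = 18·(0) = 0.
  So ∫_0^π (u')² dx = 9*π/2 + 9*π/2 + 0 = 9*π.
||u||_{H^1}^2 = (9*π) + (9*π) = 18*π.


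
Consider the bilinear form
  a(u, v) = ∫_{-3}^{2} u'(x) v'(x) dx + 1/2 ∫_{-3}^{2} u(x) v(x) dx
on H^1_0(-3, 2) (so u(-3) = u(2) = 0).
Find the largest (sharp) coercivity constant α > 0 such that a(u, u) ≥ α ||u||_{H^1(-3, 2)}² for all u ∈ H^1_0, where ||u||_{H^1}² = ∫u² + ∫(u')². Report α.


α = (π^2 + 25/2)/(π^2 + 25)

Coercivity of a(·,·) on H^1_0(-3, 2) means a(u, u) ≥ α ||u||_{H^1}² for every u ∈ H^1_0.
The interval has length L = 5, and Poincaré/coercivity depend only on L. Here a(u, u) = ∫(u')² + (1/2)·∫u².
Here 0 < c = 1/2 < 1. The condition a(u,u) ≥ α||u||_{H^1}² reads (1−α)∫(u')² ≥ (α−c)∫u². Any admissible α is ≤ 1 (rapidly oscillating u have ∫u²/∫(u')² → 0), and α = 1 would force 0 ≥ (1−c)∫u², impossible since c < 1; so 1−α > 0. By the sharp Poincaré inequality on H^1_0 of an interval of length L, ∫(u')² ≥ (π/L)²∫u² with equality for the first sine mode sin(π(x−x₀)/L) (x₀ the left endpoint), so the inequality holds for all u iff (1−α)(π/L)² ≥ α − c, i.e. α ≤ ((π/L)² + c)/((π/L)² + 1) = (1 + c(L/π)²)/(1 + (L/π)²). With (π/L)² = π^2/25 and c = 1/2, the largest admissible constant is α = ((π/L)² + c)/((π/L)² + 1).
Simplifying, α = (π^2 + 25/2)/(π^2 + 25).


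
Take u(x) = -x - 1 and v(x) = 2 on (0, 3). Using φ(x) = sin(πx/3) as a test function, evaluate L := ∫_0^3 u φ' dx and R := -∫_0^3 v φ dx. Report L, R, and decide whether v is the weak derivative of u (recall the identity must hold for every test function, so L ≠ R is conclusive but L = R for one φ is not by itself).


LHS = 6/π, RHS = -12/π. No, v is not the weak derivative of u.

u(x) = -x - 1, classical derivative u'(x) = -1.
φ(x) = sin(πx/3), so φ'(x) = π*cos(π*x/3)/3.
Note φ(0) = φ(3) = 0, so the boundary term u·φ vanishes.
LHS = ∫_0^3 u(x) φ'(x) dx = ∫_0^3 (-π*x*cos(π*x/3)/3 - π*cos(π*x/3)/3) dx. Term by term:
  ∫_0^3 -π*cos(π*x/3)/3 dx = 0;  ∫_0^3 -π*x*cos(π*x/3)/3 dx = 6/π.
Sum: 0 + 6/π = 6/π.
So LHS = 6/π.
∫_0^3 v(x) φ(x) dx = ∫_0^3 (2*sin(π*x/3)) dx. Term by term:
  ∫_0^3 2*sin(π*x/3) dx = 12/π.
So RHS = -∫_0^3 v(x) φ(x) dx = -12/π.
LHS − RHS = 18/π ≠ 0, so the identity fails.
(For a valid weak derivative the identity must hold for EVERY test function, in particular this one. The failure shows v is NOT the weak derivative of u.)
Correct weak derivative would be u'(x) = -1.


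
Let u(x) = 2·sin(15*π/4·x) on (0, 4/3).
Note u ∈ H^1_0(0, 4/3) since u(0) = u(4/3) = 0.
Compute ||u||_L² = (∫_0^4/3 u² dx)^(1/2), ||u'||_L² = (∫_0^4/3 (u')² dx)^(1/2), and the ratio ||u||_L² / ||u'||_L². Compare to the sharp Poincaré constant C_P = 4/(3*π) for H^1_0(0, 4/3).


||u||_L² / ||u'||_L² = 4/(15*π) < C_P = 4/(3*π).

u(x) = 2·sin(15*π/4·x), so u'(x) = 15*π*cos(15*π*x/4)/2.
Writing u(x) = A·sin(kπx/L) with A = 2 and k = 5, use ∫_0^L sin²(kπx/L) dx = L/2 and ∫_0^L cos²(kπx/L) dx = L/2.
u² = 4·sin²(15*π/4·x) and (u')² = 225*π^2/4·cos²(15*π/4·x), and each of sin², cos² integrates to L/2 = 2/3 over (0, 4/3).
∫_0^4/3 u² dx = 8/3, so ||u||_L² = 2*sqrt(6)/3.
∫_0^4/3 (u')² dx = 75*π^2/2, so ||u'||_L² = 5*sqrt(6)*π/2.
Ratio ||u||_L² / ||u'||_L² = 4/(15*π).
Sharp Poincaré constant on H^1_0(0, 4/3) is C_P = L/π = 4/(3*π), achieved by sin(3*π/4·x).
This is the k = 5 harmonic; the ratio L/(kπ) is strictly less than C_P = L/π, consistent with the sharp inequality ||u||_L² ≤ C_P ||u'||_L².


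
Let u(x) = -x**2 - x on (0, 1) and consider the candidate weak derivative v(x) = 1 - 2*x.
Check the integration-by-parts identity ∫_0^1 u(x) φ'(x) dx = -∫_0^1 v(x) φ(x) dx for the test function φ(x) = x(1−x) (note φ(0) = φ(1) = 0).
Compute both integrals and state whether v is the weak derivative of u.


LHS = 1/3, RHS = 0. No, v is not the weak derivative of u.

u(x) = -x**2 - x, classical derivative u'(x) = -2*x - 1.
φ(x) = x(1−x), so φ'(x) = 1 - 2*x.
Note φ(0) = φ(1) = 0, so the boundary term u·φ vanishes.
LHS = ∫_0^1 u(x) φ'(x) dx = ∫_0^1 (2*x^3 + x^2 - x) dx. Term by term:
  ∫_0^1 2*x^3 dx = 1/2;  ∫_0^1 x^2 dx = 1/3;  ∫_0^1 -x dx = -1/2.
Sum: 1/2 + 1/3 − 1/2 = 1/3.
So LHS = 1/3.
∫_0^1 v(x) φ(x) dx = ∫_0^1 (2*x^3 - 3*x^2 + x) dx. Term by term:
  ∫_0^1 2*x^3 dx = 1/2;  ∫_0^1 -3*x^2 dx = -1;  ∫_0^1 x dx = 1/2.
Sum: 1/2 − 1 + 1/2 = 0.
So RHS = -∫_0^1 v(x) φ(x) dx = 0.
LHS − RHS = 1/3 ≠ 0, so the identity fails.
(For a valid weak derivative the identity must hold for EVERY test function, in particular this one. The failure shows v is NOT the weak derivative of u.)
Correct weak derivative would be u'(x) = -2*x - 1.


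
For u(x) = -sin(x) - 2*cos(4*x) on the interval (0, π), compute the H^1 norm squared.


||u||_{H^1(0,π)}^2 = -136/15 + 35*π

u'(x) = 8*sin(4*x) - cos(x).
Expand u² and (u')² and integrate term by term on (0, π), using: for integers n ≥ 1, ∫_0^π sin²(nx) dx = ∫_0^π cos²(nx) dx = π/2; for n ≠ n', ∫_0^π sin(nx)sin(n'x) dx = ∫_0^π cos(nx)cos(n'x) dx = 0; and by product-to-sum, ∫_0^π sin(nx)cos(n'x) dx = ½∫_0^π [sin((n+n')x) + sin((n−n')x)] dx, which is 0 when n+n' is even and 2n/(n²−n'²) when n+n' is odd (it need not vanish on (0, π)).
  u² squared terms: (-1)²·∫sin(x)² dx = 1·π/2 = π/2;  (-2)²·∫cos(4x)² dx = 4·π/2 = 2*π.
  u² cross terms: 2·(-1)·(-2)·∫sin(x)·cos(4x) dx = 4·(-2/15) = -8/15.
  So ∫_0^π u² dx = π/2 + 2*π − 8/15 = -8/15 + 5*π/2.
  (u')² squared terms: (-1)²·∫cos(x)² dx = 1·π/2 = π/2;  (8)²·∫sin(4x)² dx = 64·π/2 = 32*π.
  (u')² cross terms: 2·(-1)·(8)·∫cos(x)·sin(4x) dx = -16·(8/15) = -128/15.
  So ∫_0^π (u')² dx = π/2 + 32*π − 128/15 = -128/15 + 65*π/2.
||u||_{H^1}^2 = (-8/15 + 5*π/2) + (-128/15 + 65*π/2) = -136/15 + 35*π.


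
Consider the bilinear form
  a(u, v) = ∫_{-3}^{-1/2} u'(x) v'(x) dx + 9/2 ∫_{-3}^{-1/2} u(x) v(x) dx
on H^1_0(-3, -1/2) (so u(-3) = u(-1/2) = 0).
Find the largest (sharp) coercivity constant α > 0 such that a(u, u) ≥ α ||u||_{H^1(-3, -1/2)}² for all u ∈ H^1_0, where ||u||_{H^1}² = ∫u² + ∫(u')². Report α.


α = 1

Coercivity of a(·,·) on H^1_0(-3, -1/2) means a(u, u) ≥ α ||u||_{H^1}² for every u ∈ H^1_0.
The interval has length L = 5/2, and Poincaré/coercivity depend only on L. Here a(u, u) = ∫(u')² + (9/2)·∫u².
Here c = 9/2 ≥ 1, so a(u,u) = ∫(u')² + c∫u² ≥ ∫(u')² + ∫u² = ||u||_{H^1}², i.e. α = 1 works. No larger α is possible: a(u,u) ≥ α||u||_{H^1}² means (1−α)∫(u')² ≥ (α−c)∫u², and for the modes u_n = sin(nπ(x−x₀)/L) (x₀ the left endpoint) one has ∫u_n²/∫(u_n')² = (L/(nπ))² → 0, so a(u_n,u_n)/||u_n||_{H^1}² → 1. Hence the optimal constant is α = 1.
Therefore α = 1.


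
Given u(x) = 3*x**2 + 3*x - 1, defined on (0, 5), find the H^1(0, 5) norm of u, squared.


||u||_{H^1}^2 = 20975/2

The H^1 norm (squared) on an interval (0, L) is
  ||u||_{H^1}^2 = ∫_0^L u(x)^2 dx + ∫_0^L u'(x)^2 dx.
Compute u'(x) = 6*x + 3.
Then u(x)^2 = 9*x**4 + 18*x**3 + 3*x**2 - 6*x + 1 and u'(x)^2 = 36*x**2 + 36*x + 9.
Integrate each monomial from 0 to 5 using ∫_0^5 c·x^n dx = c·5^(n+1)/(n+1):
  ∫_0^5 u(x)^2 dx = ∫_0^5 (9*x^4 + 18*x^3 + 3*x^2 - 6*x + 1) dx. Term by term:
    ∫_0^5 9*x^4 dx = 5625;  ∫_0^5 18*x^3 dx = 5625/2;  ∫_0^5 3*x^2 dx = 125;
    ∫_0^5 -6*x dx = -75;  ∫_0^5 1 dx = 5.
  Sum: 5625 + 5625/2 + 125 − 75 + 5 = 16985/2.
  ∫_0^5 u'(x)^2 dx = ∫_0^5 (36*x^2 + 36*x + 9) dx. Term by term:
    ∫_0^5 36*x^2 dx = 1500;  ∫_0^5 36*x dx = 450;  ∫_0^5 9 dx = 45.
  Sum: 1500 + 450 + 45 = 1995.
Adding: ||u||_{H^1}^2 = 16985/2 + 1995 = 20975/2.


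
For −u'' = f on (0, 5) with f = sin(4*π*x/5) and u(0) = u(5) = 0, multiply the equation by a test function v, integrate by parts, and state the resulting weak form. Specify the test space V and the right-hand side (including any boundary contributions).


V = H^1_0(0, 5) (so v(0) = v(5) = 0); weak form: ∫_0^5 u'v' dx = ∫_0^5 (sin(4*π*x/5)) v dx for all v ∈ V.

Multiply both sides by a test function v and integrate from 0 to 5:
  ∫_0^5 −u''(x) v(x) dx = ∫_0^5 f(x) v(x) dx.
Integrate the LHS by parts once:
  ∫_0^5 −u'' v dx = −[u'(x) v(x)]_0^5 + ∫_0^5 u'(x) v'(x) dx.
Thus ∫_0^5 u'(x) v'(x) dx = ∫_0^5 f(x) v(x) dx + [u'(x) v(x)]_0^5.
Choose V so that boundary terms are either known or forced to vanish.
u is Dirichlet: u(0) = u(5) = 0. Let V = H^1_0(0, 5); then v(0) = v(5) = 0, and [u' v]_0^5 = 0.
Weak formulation: find u (satisfying any essential BC) such that ∫_0^5 u'(x) v'(x) dx = ∫_0^5 f v dx for all v ∈ V.
Substituting f(x) = sin(4*π*x/5), the right-hand side is ∫_0^5 (sin(4*π*x/5)) v dx.


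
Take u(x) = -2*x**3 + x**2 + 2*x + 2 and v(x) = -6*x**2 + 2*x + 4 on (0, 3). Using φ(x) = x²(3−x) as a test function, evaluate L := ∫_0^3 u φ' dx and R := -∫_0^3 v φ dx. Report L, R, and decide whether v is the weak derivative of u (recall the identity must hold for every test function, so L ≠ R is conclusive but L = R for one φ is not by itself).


LHS = 108, RHS = 189/2. No, v is not the weak derivative of u.

u(x) = -2*x**3 + x**2 + 2*x + 2, classical derivative u'(x) = -6*x**2 + 2*x + 2.
φ(x) = x²(3−x), so φ'(x) = 3*x*(2 - x).
Note φ(0) = φ(3) = 0, so the boundary term u·φ vanishes.
LHS = ∫_0^3 u(x) φ'(x) dx = ∫_0^3 (6*x^5 - 15*x^4 + 6*x^2 + 12*x) dx. Term by term:
  ∫_0^3 6*x^5 dx = 729;  ∫_0^3 -15*x^4 dx = -729;  ∫_0^3 6*x^2 dx = 54;
  ∫_0^3 12*x dx = 54.
Sum: 729 − 729 + 54 + 54 = 108.
So LHS = 108.
∫_0^3 v(x) φ(x) dx = ∫_0^3 (6*x^5 - 20*x^4 + 2*x^3 + 12*x^2) dx. Term by term:
  ∫_0^3 6*x^5 dx = 729;  ∫_0^3 -20*x^4 dx = -972;  ∫_0^3 2*x^3 dx = 81/2;
  ∫_0^3 12*x^2 dx = 108.
Sum: 729 − 972 + 81/2 + 108 = -189/2.
So RHS = -∫_0^3 v(x) φ(x) dx = 189/2.
LHS − RHS = 27/2 ≠ 0, so the identity fails.
(For a valid weak derivative the identity must hold for EVERY test function, in particular this one. The failure shows v is NOT the weak derivative of u.)
Correct weak derivative would be u'(x) = -6*x**2 + 2*x + 2.


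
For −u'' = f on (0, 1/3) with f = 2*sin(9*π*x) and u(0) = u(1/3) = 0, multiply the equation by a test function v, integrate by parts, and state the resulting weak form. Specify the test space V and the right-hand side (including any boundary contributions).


V = H^1_0(0, 1/3) (so v(0) = v(1/3) = 0); weak form: ∫_0^1/3 u'v' dx = ∫_0^1/3 (2*sin(9*π*x)) v dx for all v ∈ V.

Multiply both sides by a test function v and integrate from 0 to 1/3:
  ∫_0^1/3 −u''(x) v(x) dx = ∫_0^1/3 f(x) v(x) dx.
Integrate the LHS by parts once:
  ∫_0^1/3 −u'' v dx = −[u'(x) v(x)]_0^1/3 + ∫_0^1/3 u'(x) v'(x) dx.
Thus ∫_0^1/3 u'(x) v'(x) dx = ∫_0^1/3 f(x) v(x) dx + [u'(x) v(x)]_0^1/3.
Choose V so that boundary terms are either known or forced to vanish.
u is Dirichlet: u(0) = u(1/3) = 0. Let V = H^1_0(0, 1/3); then v(0) = v(1/3) = 0, and [u' v]_0^1/3 = 0.
Weak formulation: find u (satisfying any essential BC) such that ∫_0^1/3 u'(x) v'(x) dx = ∫_0^1/3 f v dx for all v ∈ V.
Substituting f(x) = 2*sin(9*π*x), the right-hand side is ∫_0^1/3 (2*sin(9*π*x)) v dx.


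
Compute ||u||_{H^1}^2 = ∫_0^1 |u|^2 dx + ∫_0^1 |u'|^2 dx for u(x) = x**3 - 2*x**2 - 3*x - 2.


||u||_{H^1}^2 = 3452/105

The H^1 norm (squared) on an interval (0, L) is
  ||u||_{H^1}^2 = ∫_0^L u(x)^2 dx + ∫_0^L u'(x)^2 dx.
Compute u'(x) = 3*x**2 - 4*x - 3.
Then u(x)^2 = x**6 - 4*x**5 - 2*x**4 + 8*x**3 + 17*x**2 + 12*x + 4 and u'(x)^2 = 9*x**4 - 24*x**3 - 2*x**2 + 24*x + 9.
Integrate each monomial from 0 to 1 using ∫_0^1 c·x^n dx = c·1^(n+1)/(n+1):
  ∫_0^1 u(x)^2 dx = ∫_0^1 (x^6 - 4*x^5 - 2*x^4 + 8*x^3 + 17*x^2 + 12*x + 4) dx. Term by term:
    ∫_0^1 x^6 dx = 1/7;  ∫_0^1 -4*x^5 dx = -2/3;  ∫_0^1 -2*x^4 dx = -2/5;
    ∫_0^1 8*x^3 dx = 2;  ∫_0^1 17*x^2 dx = 17/3;  ∫_0^1 12*x dx = 6;
    ∫_0^1 4 dx = 4.
  Sum: 1/7 − 2/3 − 2/5 + 2 + 17/3 + 6 + 4 = 586/35.
  ∫_0^1 u'(x)^2 dx = ∫_0^1 (9*x^4 - 24*x^3 - 2*x^2 + 24*x + 9) dx. Term by term:
    ∫_0^1 9*x^4 dx = 9/5;  ∫_0^1 -24*x^3 dx = -6;  ∫_0^1 -2*x^2 dx = -2/3;
    ∫_0^1 24*x dx = 12;  ∫_0^1 9 dx = 9.
  Sum: 9/5 − 6 − 2/3 + 12 + 9 = 242/15.
Adding: ||u||_{H^1}^2 = 586/35 + 242/15 = 3452/105.


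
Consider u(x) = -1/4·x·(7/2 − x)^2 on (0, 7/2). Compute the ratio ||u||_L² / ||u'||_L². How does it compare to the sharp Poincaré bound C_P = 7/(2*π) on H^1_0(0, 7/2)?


||u||_L² / ||u'||_L² = sqrt(14)/4 < C_P = 7/(2*π).

u(x) = -1/4·x·(7/2 − x)^2, so u'(x) = (7 - 6*x)*(2*x - 7)/16.
u(x) = -1/4·x·(7/2 − x)^2 vanishes at x = 0 and x = 7/2, so u ∈ H^1_0(0, 7/2). Differentiate via the product rule and integrate the resulting polynomials term by term.
  ∫_0^7/2 u² dx = ∫_0^7/2 (x^6/16 - 7*x^5/8 + 147*x^4/32 - 343*x^3/32 + 2401*x^2/256) dx. Term by term:
    ∫_0^7/2 x^6/16 dx = 117649/2048;  ∫_0^7/2 -7*x^5/8 dx = -823543/3072;  ∫_0^7/2 147*x^4/32 dx = 2470629/5120;
    ∫_0^7/2 -343*x^3/32 dx = -823543/2048;  ∫_0^7/2 2401*x^2/256 dx = 823543/6144.
  Sum: 117649/2048 − 823543/3072 + 2470629/5120 − 823543/2048 + 823543/6144 = 117649/30720.
  ∫_0^7/2 (u')² dx = ∫_0^7/2 (9*x^4/16 - 21*x^3/4 + 539*x^2/32 - 343*x/16 + 2401/256) dx. Term by term:
    ∫_0^7/2 9*x^4/16 dx = 151263/2560;  ∫_0^7/2 -21*x^3/4 dx = -50421/256;  ∫_0^7/2 539*x^2/32 dx = 184877/768;
    ∫_0^7/2 -343*x/16 dx = -16807/128;  ∫_0^7/2 2401/256 dx = 16807/512.
  Sum: 151263/2560 − 50421/256 + 184877/768 − 16807/128 + 16807/512 = 16807/3840.
∫_0^7/2 u² dx = 117649/30720, so ||u||_L² = 343*sqrt(30)/960.
∫_0^7/2 (u')² dx = 16807/3840, so ||u'||_L² = 49*sqrt(105)/240.
Ratio ||u||_L² / ||u'||_L² = sqrt(14)/4.
Sharp Poincaré constant on H^1_0(0, 7/2) is C_P = L/π = 7/(2*π), achieved by sin(2*π/7·x).
A polynomial bump cannot attain the sharp Poincaré constant (only the first sine eigenfunction does), so the ratio is strictly less than C_P, consistent with ||u||_L² ≤ C_P ||u'||_L².


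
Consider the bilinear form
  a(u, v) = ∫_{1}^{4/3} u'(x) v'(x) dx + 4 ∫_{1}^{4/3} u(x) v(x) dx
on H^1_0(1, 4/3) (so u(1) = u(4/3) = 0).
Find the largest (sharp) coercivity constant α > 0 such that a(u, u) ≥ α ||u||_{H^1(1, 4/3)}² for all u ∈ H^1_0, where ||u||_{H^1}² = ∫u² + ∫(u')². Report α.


α = 1

Coercivity of a(·,·) on H^1_0(1, 4/3) means a(u, u) ≥ α ||u||_{H^1}² for every u ∈ H^1_0.
The interval has length L = 1/3, and Poincaré/coercivity depend only on L. Here a(u, u) = ∫(u')² + (4)·∫u².
Here c = 4 ≥ 1, so a(u,u) = ∫(u')² + c∫u² ≥ ∫(u')² + ∫u² = ||u||_{H^1}², i.e. α = 1 works. No larger α is possible: a(u,u) ≥ α||u||_{H^1}² means (1−α)∫(u')² ≥ (α−c)∫u², and for the modes u_n = sin(nπ(x−x₀)/L) (x₀ the left endpoint) one has ∫u_n²/∫(u_n')² = (L/(nπ))² → 0, so a(u_n,u_n)/||u_n||_{H^1}² → 1. Hence the optimal constant is α = 1.
Therefore α = 1.


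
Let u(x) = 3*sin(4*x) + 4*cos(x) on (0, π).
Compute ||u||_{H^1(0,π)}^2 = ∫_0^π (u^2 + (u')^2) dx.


||u||_{H^1(0,π)}^2 = 128/5 + 185*π/2

u'(x) = -4*sin(x) + 12*cos(4*x).
Expand u² and (u')² and integrate term by term on (0, π), using: for integers n ≥ 1, ∫_0^π sin²(nx) dx = ∫_0^π cos²(nx) dx = π/2; for n ≠ n', ∫_0^π sin(nx)sin(n'x) dx = ∫_0^π cos(nx)cos(n'x) dx = 0; and by product-to-sum, ∫_0^π sin(nx)cos(n'x) dx = ½∫_0^π [sin((n+n')x) + sin((n−n')x)] dx, which is 0 when n+n' is even and 2n/(n²−n'²) when n+n' is odd (it need not vanish on (0, π)).
  u² squared terms: (3)²·∫sin(4x)² dx = 9·π/2 = 9*π/2;  (4)²·∫cos(x)² dx = 16·π/2 = 8*π.
  u² cross terms: 2·(3)·(4)·∫sin(4x)·cos(x) dx = 24·(8/15) = 64/5.
  So ∫_0^π u² dx = 9*π/2 + 8*π + 64/5 = 64/5 + 25*π/2.
  (u')² squared terms: (-4)²·∫sin(x)² dx = 16·π/2 = 8*π;  (12)²·∫cos(4x)² dx = 144·π/2 = 72*π.
  (u')² cross terms: 2·(-4)·(12)·∫sin(x)·cos(4x) dx = -96·(-2/15) = 64/5.
  So ∫_0^π (u')² dx = 8*π + 72*π + 64/5 = 64/5 + 80*π.
||u||_{H^1}^2 = (64/5 + 25*π/2) + (64/5 + 80*π) = 128/5 + 185*π/2.


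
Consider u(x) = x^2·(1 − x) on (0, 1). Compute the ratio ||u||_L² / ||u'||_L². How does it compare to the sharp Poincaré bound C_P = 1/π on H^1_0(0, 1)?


||u||_L² / ||u'||_L² = sqrt(14)/14 < C_P = 1/π.

u(x) = x^2·(1 − x), so u'(x) = x*(2 - 3*x).
u(x) = x^2·(1 − x) vanishes at x = 0 and x = 1, so u ∈ H^1_0(0, 1). Differentiate via the product rule and integrate the resulting polynomials term by term.
  ∫_0^1 u² dx = ∫_0^1 (x^6 - 2*x^5 + x^4) dx. Term by term:
    ∫_0^1 x^6 dx = 1/7;  ∫_0^1 -2*x^5 dx = -1/3;  ∫_0^1 x^4 dx = 1/5.
  Sum: 1/7 − 1/3 + 1/5 = 1/105.
  ∫_0^1 (u')² dx = ∫_0^1 (9*x^4 - 12*x^3 + 4*x^2) dx. Term by term:
    ∫_0^1 9*x^4 dx = 9/5;  ∫_0^1 -12*x^3 dx = -3;  ∫_0^1 4*x^2 dx = 4/3.
  Sum: 9/5 − 3 + 4/3 = 2/15.
∫_0^1 u² dx = 1/105, so ||u||_L² = sqrt(105)/105.
∫_0^1 (u')² dx = 2/15, so ||u'||_L² = sqrt(30)/15.
Ratio ||u||_L² / ||u'||_L² = sqrt(14)/14.
Sharp Poincaré constant on H^1_0(0, 1) is C_P = L/π = 1/π, achieved by sin(π·x).
A polynomial bump cannot attain the sharp Poincaré constant (only the first sine eigenfunction does), so the ratio is strictly less than C_P, consistent with ||u||_L² ≤ C_P ||u'||_L².
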